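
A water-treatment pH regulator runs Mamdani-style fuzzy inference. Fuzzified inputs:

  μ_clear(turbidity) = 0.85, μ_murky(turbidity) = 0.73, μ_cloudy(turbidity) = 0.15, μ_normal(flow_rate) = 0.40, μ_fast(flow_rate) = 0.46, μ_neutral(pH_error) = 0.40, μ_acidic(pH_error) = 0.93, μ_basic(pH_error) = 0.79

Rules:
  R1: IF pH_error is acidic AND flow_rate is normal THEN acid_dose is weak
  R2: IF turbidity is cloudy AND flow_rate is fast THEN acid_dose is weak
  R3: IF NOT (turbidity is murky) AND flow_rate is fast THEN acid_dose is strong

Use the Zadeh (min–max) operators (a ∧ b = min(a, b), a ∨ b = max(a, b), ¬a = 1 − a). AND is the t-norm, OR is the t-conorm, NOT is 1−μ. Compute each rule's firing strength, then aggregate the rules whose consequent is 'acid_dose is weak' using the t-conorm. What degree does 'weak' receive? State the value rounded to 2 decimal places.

0.40

R1: acidic=0.93, normal=0.40; AND[min(a, b)] → w = 0.40
R2: cloudy=0.15, fast=0.46; AND[min(a, b)] → w = 0.15
R3: ¬murky=1−0.73=0.27, fast=0.46; AND[min(a, b)] → w = 0.27
Rules with consequent 'weak': {R1, R2} → strengths 0.40, 0.15
Aggregate via t-conorm [max(a, b)]: 0.40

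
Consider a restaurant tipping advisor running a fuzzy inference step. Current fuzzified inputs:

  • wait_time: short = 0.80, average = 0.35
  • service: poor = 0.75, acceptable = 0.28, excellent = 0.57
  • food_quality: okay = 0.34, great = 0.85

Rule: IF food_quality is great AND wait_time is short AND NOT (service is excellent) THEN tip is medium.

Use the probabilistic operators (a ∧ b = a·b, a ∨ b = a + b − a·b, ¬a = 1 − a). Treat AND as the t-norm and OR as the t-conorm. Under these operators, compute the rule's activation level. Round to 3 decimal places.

0.292

firing strength: great=0.85, short=0.80, ¬excellent=1−0.57=0.43; AND[a·b] → w = 0.2924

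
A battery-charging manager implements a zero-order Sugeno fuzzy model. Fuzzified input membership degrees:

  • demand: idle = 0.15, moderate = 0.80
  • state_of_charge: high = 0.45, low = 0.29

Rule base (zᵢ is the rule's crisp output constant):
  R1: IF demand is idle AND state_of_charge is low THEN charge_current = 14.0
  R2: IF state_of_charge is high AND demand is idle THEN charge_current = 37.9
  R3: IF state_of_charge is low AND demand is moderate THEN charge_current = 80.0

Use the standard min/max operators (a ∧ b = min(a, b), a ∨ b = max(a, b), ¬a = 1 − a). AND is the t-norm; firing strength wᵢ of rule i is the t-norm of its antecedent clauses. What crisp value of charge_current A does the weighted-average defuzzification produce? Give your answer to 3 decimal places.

R1 (z=14.0): idle=0.15, low=0.29; AND[min(a, b)] → w = 0.15
R2 (z=37.9): high=0.45, idle=0.15; AND[min(a, b)] → w = 0.15
R3 (z=80.0): low=0.29, moderate=0.80; AND[min(a, b)] → w = 0.29
Weighted average = (0.15·14.0 + 0.15·37.9 + 0.29·80.0) / (0.15 + 0.15 + 0.29)
  = 30.9850 / 0.5900 = 52.517

52.517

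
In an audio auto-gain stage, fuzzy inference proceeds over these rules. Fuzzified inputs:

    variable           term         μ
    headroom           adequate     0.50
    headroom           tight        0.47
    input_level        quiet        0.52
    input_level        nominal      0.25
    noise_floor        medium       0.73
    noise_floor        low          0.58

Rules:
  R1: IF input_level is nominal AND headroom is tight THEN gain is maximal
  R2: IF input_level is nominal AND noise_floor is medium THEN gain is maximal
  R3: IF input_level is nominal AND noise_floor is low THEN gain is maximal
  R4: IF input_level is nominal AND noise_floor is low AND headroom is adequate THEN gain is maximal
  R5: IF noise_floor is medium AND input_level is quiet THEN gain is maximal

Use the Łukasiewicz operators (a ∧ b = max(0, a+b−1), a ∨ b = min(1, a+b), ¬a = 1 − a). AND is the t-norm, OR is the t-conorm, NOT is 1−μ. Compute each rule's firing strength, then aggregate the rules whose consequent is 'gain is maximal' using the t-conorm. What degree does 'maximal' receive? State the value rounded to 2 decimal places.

R1: nominal=0.25, tight=0.47; AND[max(0, a+b−1)] → w = 0.00
R2: nominal=0.25, medium=0.73; AND[max(0, a+b−1)] → w = 0.00
R3: nominal=0.25, low=0.58; AND[max(0, a+b−1)] → w = 0.00
R4: nominal=0.25, low=0.58, adequate=0.50; AND[max(0, a+b−1)] → w = 0.00
R5: medium=0.73, quiet=0.52; AND[max(0, a+b−1)] → w = 0.25
Rules with consequent 'maximal': {R1, R2, R3, R4, R5} → strengths 0.00, 0.00, 0.00, 0.00, 0.25
Aggregate via t-conorm [min(1, a+b)]: 0.25

0.25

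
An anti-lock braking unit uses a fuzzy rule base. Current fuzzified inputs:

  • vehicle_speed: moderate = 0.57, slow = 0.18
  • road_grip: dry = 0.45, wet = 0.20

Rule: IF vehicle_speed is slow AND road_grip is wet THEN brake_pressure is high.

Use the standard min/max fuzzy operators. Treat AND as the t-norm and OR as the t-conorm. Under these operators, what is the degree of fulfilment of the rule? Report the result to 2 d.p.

firing strength: slow=0.18, wet=0.20; AND[min(a, b)] → w = 0.18

0.18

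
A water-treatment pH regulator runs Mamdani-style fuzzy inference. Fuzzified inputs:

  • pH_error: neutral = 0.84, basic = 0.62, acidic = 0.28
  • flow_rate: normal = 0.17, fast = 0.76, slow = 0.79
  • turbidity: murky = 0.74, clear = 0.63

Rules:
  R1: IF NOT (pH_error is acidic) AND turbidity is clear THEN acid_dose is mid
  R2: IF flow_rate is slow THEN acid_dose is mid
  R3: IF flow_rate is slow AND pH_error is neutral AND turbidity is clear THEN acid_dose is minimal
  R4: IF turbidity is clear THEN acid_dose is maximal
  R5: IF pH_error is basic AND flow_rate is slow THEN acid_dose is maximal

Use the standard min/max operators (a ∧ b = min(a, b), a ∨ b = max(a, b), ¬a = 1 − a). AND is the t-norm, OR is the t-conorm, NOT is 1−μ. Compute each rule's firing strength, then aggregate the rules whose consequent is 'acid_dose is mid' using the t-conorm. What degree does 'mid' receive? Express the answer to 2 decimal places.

0.79

R1: ¬acidic=1−0.28=0.72, clear=0.63; AND[min(a, b)] → w = 0.63
R2: slow=0.79 → w = 0.79
R3: slow=0.79, neutral=0.84, clear=0.63; AND[min(a, b)] → w = 0.63
R4: clear=0.63 → w = 0.63
R5: basic=0.62, slow=0.79; AND[min(a, b)] → w = 0.62
Rules with consequent 'mid': {R1, R2} → strengths 0.63, 0.79
Aggregate via t-conorm [max(a, b)]: 0.79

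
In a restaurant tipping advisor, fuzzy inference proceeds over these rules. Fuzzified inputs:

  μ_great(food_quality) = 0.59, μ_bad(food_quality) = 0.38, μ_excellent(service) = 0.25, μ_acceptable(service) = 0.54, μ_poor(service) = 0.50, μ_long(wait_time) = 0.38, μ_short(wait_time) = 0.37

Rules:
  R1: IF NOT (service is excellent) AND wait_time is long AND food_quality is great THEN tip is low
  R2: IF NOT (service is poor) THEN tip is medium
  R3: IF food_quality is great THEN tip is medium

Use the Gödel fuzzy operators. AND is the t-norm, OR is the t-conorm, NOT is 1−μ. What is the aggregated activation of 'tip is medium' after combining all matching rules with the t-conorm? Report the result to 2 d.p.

0.59

R1: ¬excellent=1−0.25=0.75, long=0.38, great=0.59; AND[min(a, b)] → w = 0.38
R2: ¬poor=1−0.50=0.50 → w = 0.50
R3: great=0.59 → w = 0.59
Rules with consequent 'medium': {R2, R3} → strengths 0.50, 0.59
Aggregate via t-conorm [max(a, b)]: 0.59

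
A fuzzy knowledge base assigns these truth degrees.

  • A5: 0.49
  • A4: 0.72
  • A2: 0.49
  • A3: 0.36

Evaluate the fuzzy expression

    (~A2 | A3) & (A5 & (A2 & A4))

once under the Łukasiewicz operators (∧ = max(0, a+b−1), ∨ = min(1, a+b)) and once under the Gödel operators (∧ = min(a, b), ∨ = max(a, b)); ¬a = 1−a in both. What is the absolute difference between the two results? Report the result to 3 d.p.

Under Łukasiewicz:
  ~A2 = 1 − 0.49 = 0.51
  ~A2 | A3 = min(1, a+b) on (0.51, 0.36) = 0.87
  A2 & A4 = max(0, a+b−1) on (0.49, 0.72) = 0.21
  A5 & (A2 & A4) = max(0, a+b−1) on (0.49, 0.21) = 0.00
  (~A2 | A3) & (A5 & (A2 & A4)) = max(0, a+b−1) on (0.87, 0.00) = 0.00
  → value = 0.0000
Under Gödel:
  ~A2 = 1 − 0.49 = 0.51
  ~A2 | A3 = max(a, b) on (0.51, 0.36) = 0.51
  A2 & A4 = min(a, b) on (0.49, 0.72) = 0.49
  A5 & (A2 & A4) = min(a, b) on (0.49, 0.49) = 0.49
  (~A2 | A3) & (A5 & (A2 & A4)) = min(a, b) on (0.51, 0.49) = 0.49
  → value = 0.4900
|0.0000 − 0.4900| = 0.490

0.490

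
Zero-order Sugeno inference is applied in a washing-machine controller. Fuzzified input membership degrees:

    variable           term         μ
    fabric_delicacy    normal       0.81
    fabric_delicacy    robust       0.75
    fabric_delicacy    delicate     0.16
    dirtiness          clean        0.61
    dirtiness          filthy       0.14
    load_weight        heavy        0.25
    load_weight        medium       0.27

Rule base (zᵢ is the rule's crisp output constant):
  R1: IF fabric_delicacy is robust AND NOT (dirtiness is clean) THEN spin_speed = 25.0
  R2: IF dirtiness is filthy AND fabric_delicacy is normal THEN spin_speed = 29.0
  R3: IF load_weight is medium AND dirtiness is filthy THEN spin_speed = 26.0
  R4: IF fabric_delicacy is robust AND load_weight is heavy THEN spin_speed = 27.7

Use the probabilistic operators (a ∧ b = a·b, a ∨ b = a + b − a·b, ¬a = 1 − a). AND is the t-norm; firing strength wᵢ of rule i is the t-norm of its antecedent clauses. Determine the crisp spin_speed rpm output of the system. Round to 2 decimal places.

R1 (z=25.0): robust=0.75, ¬clean=1−0.61=0.39; AND[a·b] → w = 0.2925
R2 (z=29.0): filthy=0.14, normal=0.81; AND[a·b] → w = 0.1134
R3 (z=26.0): medium=0.27, filthy=0.14; AND[a·b] → w = 0.0378
R4 (z=27.7): robust=0.75, heavy=0.25; AND[a·b] → w = 0.1875
Weighted average = (0.2925·25.0 + 0.1134·29.0 + 0.0378·26.0 + 0.1875·27.7) / (0.2925 + 0.1134 + 0.0378 + 0.1875)
  = 16.7777 / 0.6312 = 26.58

26.58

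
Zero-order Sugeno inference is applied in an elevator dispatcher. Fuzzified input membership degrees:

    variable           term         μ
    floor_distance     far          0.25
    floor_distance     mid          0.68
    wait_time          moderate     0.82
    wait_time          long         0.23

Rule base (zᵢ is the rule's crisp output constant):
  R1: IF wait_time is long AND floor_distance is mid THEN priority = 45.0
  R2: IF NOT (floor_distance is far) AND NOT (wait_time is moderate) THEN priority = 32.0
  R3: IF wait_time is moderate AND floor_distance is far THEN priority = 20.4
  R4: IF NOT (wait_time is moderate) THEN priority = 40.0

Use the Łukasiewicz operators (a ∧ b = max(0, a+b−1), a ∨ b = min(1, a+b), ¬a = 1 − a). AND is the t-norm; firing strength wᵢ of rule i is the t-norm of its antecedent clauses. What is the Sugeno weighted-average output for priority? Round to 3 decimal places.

34.512

R1 (z=45.0): long=0.23, mid=0.68; AND[max(0, a+b−1)] → w = 0.00
R2 (z=32.0): ¬far=1−0.25=0.75, ¬moderate=1−0.82=0.18; AND[max(0, a+b−1)] → w = 0.00
R3 (z=20.4): moderate=0.82, far=0.25; AND[max(0, a+b−1)] → w = 0.07
R4 (z=40.0): ¬moderate=1−0.82=0.18 → w = 0.18
Weighted average = (0.00·45.0 + 0.00·32.0 + 0.07·20.4 + 0.18·40.0) / (0.00 + 0.00 + 0.07 + 0.18)
  = 8.6280 / 0.2500 = 34.512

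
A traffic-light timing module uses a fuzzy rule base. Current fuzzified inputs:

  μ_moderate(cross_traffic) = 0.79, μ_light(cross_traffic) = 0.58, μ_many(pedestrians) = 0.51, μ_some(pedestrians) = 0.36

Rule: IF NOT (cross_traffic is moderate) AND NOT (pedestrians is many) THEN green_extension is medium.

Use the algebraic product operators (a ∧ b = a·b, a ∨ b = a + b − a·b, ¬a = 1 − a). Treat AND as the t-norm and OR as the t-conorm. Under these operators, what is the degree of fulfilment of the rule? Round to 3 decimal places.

firing strength: ¬moderate=1−0.79=0.21, ¬many=1−0.51=0.49; AND[a·b] → w = 0.1029

0.103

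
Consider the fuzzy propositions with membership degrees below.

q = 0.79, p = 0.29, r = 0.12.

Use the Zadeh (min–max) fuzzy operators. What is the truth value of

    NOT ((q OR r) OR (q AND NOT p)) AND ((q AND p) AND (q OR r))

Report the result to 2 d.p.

q OR r = max(a, b) on (0.79, 0.12) = 0.79
NOT p = 1 − 0.29 = 0.71
q AND NOT p = min(a, b) on (0.79, 0.71) = 0.71
(q OR r) OR (q AND NOT p) = max(a, b) on (0.79, 0.71) = 0.79
NOT ((q OR r) OR (q AND NOT p)) = 1 − 0.79 = 0.21
q AND p = min(a, b) on (0.79, 0.29) = 0.29
q OR r = max(a, b) on (0.79, 0.12) = 0.79
(q AND p) AND (q OR r) = min(a, b) on (0.29, 0.79) = 0.29
NOT ((q OR r) OR (q AND NOT p)) AND ((q AND p) AND (q OR r)) = min(a, b) on (0.21, 0.29) = 0.21

0.21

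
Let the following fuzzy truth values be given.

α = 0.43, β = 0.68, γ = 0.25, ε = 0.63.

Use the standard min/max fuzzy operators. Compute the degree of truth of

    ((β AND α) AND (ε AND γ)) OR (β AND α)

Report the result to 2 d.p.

0.43

β AND α = min(a, b) on (0.68, 0.43) = 0.43
ε AND γ = min(a, b) on (0.63, 0.25) = 0.25
(β AND α) AND (ε AND γ) = min(a, b) on (0.43, 0.25) = 0.25
β AND α = min(a, b) on (0.68, 0.43) = 0.43
((β AND α) AND (ε AND γ)) OR (β AND α) = max(a, b) on (0.25, 0.43) = 0.43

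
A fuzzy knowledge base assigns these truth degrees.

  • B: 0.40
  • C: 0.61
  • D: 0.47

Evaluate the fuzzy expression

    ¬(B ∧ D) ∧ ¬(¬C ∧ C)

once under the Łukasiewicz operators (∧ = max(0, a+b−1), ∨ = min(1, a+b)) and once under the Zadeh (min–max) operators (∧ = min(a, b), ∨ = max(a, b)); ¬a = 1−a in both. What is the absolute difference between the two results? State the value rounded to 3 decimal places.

0.400

Under Łukasiewicz:
  B ∧ D = max(0, a+b−1) on (0.40, 0.47) = 0.00
  ¬(B ∧ D) = 1 − 0.00 = 1.00
  ¬C = 1 − 0.61 = 0.39
  ¬C ∧ C = max(0, a+b−1) on (0.39, 0.61) = 0.00
  ¬(¬C ∧ C) = 1 − 0.00 = 1.00
  ¬(B ∧ D) ∧ ¬(¬C ∧ C) = max(0, a+b−1) on (1.00, 1.00) = 1.00
  → value = 1.0000
Under Zadeh (min–max):
  B ∧ D = min(a, b) on (0.40, 0.47) = 0.40
  ¬(B ∧ D) = 1 − 0.40 = 0.60
  ¬C = 1 − 0.61 = 0.39
  ¬C ∧ C = min(a, b) on (0.39, 0.61) = 0.39
  ¬(¬C ∧ C) = 1 − 0.39 = 0.61
  ¬(B ∧ D) ∧ ¬(¬C ∧ C) = min(a, b) on (0.60, 0.61) = 0.60
  → value = 0.6000
|1.0000 − 0.6000| = 0.400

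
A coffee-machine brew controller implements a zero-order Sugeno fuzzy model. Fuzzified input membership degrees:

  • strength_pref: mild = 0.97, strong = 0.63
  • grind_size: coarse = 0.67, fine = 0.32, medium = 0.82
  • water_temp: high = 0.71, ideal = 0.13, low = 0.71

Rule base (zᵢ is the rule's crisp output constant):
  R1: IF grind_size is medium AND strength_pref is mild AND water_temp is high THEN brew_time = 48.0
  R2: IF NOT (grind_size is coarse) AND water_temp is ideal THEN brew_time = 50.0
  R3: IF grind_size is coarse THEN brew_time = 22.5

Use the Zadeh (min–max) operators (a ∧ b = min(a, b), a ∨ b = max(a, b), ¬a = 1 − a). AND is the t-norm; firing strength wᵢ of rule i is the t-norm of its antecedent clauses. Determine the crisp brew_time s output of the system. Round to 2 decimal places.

R1 (z=48.0): medium=0.82, mild=0.97, high=0.71; AND[min(a, b)] → w = 0.71
R2 (z=50.0): ¬coarse=1−0.67=0.33, ideal=0.13; AND[min(a, b)] → w = 0.13
R3 (z=22.5): coarse=0.67 → w = 0.67
Weighted average = (0.71·48.0 + 0.13·50.0 + 0.67·22.5) / (0.71 + 0.13 + 0.67)
  = 55.6550 / 1.5100 = 36.86

36.86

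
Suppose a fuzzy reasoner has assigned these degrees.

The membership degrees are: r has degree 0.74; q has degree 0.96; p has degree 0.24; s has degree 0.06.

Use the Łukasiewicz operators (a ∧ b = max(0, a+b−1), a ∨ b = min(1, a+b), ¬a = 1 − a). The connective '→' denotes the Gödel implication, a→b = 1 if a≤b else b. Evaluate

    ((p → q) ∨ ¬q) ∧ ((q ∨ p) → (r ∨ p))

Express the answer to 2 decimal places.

0.98

p → q  [Gödel: 1 if a≤b else b] with a=0.24, b=0.96 → 1.00
¬q = 1 − 0.96 = 0.04
(p → q) ∨ ¬q = min(1, a+b) on (1.00, 0.04) = 1.00
q ∨ p = min(1, a+b) on (0.96, 0.24) = 1.00
r ∨ p = min(1, a+b) on (0.74, 0.24) = 0.98
(q ∨ p) → (r ∨ p)  [Gödel: 1 if a≤b else b] with a=1.00, b=0.98 → 0.98
((p → q) ∨ ¬q) ∧ ((q ∨ p) → (r ∨ p)) = max(0, a+b−1) on (1.00, 0.98) = 0.98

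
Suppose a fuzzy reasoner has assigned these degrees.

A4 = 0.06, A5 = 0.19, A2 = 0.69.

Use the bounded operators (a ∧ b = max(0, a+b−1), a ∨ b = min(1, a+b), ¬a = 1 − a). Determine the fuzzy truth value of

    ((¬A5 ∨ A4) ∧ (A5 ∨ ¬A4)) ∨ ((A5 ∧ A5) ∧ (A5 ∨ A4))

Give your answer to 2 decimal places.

0.87

¬A5 = 1 − 0.19 = 0.81
¬A5 ∨ A4 = min(1, a+b) on (0.81, 0.06) = 0.87
¬A4 = 1 − 0.06 = 0.94
A5 ∨ ¬A4 = min(1, a+b) on (0.19, 0.94) = 1.00
(¬A5 ∨ A4) ∧ (A5 ∨ ¬A4) = max(0, a+b−1) on (0.87, 1.00) = 0.87
A5 ∧ A5 = max(0, a+b−1) on (0.19, 0.19) = 0.00
A5 ∨ A4 = min(1, a+b) on (0.19, 0.06) = 0.25
(A5 ∧ A5) ∧ (A5 ∨ A4) = max(0, a+b−1) on (0.00, 0.25) = 0.00
((¬A5 ∨ A4) ∧ (A5 ∨ ¬A4)) ∨ ((A5 ∧ A5) ∧ (A5 ∨ A4)) = min(1, a+b) on (0.87, 0.00) = 0.87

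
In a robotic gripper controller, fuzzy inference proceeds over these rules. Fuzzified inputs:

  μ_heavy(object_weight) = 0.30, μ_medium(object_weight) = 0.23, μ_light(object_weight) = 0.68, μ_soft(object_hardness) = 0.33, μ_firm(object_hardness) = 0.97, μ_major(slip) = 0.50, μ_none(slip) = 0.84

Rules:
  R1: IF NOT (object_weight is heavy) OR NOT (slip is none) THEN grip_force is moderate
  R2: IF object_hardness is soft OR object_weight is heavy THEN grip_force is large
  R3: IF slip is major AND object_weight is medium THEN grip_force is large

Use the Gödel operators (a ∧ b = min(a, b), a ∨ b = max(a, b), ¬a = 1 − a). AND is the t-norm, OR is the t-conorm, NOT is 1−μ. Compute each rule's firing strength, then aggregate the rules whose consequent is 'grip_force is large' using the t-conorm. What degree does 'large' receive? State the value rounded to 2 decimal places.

0.33

R1: ¬heavy=1−0.30=0.70, ¬none=1−0.84=0.16; OR[max(a, b)] → w = 0.70
R2: soft=0.33, heavy=0.30; OR[max(a, b)] → w = 0.33
R3: major=0.50, medium=0.23; AND[min(a, b)] → w = 0.23
Rules with consequent 'large': {R2, R3} → strengths 0.33, 0.23
Aggregate via t-conorm [max(a, b)]: 0.33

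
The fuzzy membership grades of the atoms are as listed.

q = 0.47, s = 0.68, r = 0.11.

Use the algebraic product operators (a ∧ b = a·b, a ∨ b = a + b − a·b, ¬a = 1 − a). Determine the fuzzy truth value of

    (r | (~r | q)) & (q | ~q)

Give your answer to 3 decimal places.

0.712

~r = 1 − 0.1100 = 0.8900
~r | q = a + b − a·b on (0.8900, 0.4700) = 0.9417
r | (~r | q) = a + b − a·b on (0.1100, 0.9417) = 0.9481
~q = 1 − 0.4700 = 0.5300
q | ~q = a + b − a·b on (0.4700, 0.5300) = 0.7509
(r | (~r | q)) & (q | ~q) = a·b on (0.9481, 0.7509) = 0.7119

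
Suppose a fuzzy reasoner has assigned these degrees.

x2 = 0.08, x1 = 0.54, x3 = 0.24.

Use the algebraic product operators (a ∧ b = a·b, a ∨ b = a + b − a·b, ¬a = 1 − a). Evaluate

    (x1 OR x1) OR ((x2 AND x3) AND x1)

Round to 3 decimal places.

x1 OR x1 = a + b − a·b on (0.5400, 0.5400) = 0.7884
x2 AND x3 = a·b on (0.0800, 0.2400) = 0.0192
(x2 AND x3) AND x1 = a·b on (0.0192, 0.5400) = 0.0104
(x1 OR x1) OR ((x2 AND x3) AND x1) = a + b − a·b on (0.7884, 0.0104) = 0.7906

0.791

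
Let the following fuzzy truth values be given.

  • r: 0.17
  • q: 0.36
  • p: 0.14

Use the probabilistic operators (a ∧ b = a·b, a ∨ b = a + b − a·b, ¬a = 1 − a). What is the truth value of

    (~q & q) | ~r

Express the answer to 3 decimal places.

~q = 1 − 0.3600 = 0.6400
~q & q = a·b on (0.6400, 0.3600) = 0.2304
~r = 1 − 0.1700 = 0.8300
(~q & q) | ~r = a + b − a·b on (0.2304, 0.8300) = 0.8692

0.869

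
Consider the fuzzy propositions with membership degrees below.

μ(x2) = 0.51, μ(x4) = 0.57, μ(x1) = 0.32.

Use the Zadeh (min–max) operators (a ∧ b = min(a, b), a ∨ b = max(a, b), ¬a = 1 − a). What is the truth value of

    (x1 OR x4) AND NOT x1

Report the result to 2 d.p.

0.57

x1 OR x4 = max(a, b) on (0.32, 0.57) = 0.57
NOT x1 = 1 − 0.32 = 0.68
(x1 OR x4) AND NOT x1 = min(a, b) on (0.57, 0.68) = 0.57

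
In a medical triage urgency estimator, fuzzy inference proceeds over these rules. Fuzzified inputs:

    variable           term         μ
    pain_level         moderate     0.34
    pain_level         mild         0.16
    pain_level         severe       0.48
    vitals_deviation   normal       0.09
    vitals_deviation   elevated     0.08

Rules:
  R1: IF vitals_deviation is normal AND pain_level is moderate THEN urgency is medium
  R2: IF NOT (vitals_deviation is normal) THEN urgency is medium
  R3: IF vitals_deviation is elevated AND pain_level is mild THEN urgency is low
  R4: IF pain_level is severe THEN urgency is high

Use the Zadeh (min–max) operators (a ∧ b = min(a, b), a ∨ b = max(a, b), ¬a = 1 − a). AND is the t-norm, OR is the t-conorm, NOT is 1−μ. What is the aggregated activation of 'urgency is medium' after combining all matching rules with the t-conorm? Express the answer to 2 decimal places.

0.91

R1: normal=0.09, moderate=0.34; AND[min(a, b)] → w = 0.09
R2: ¬normal=1−0.09=0.91 → w = 0.91
R3: elevated=0.08, mild=0.16; AND[min(a, b)] → w = 0.08
R4: severe=0.48 → w = 0.48
Rules with consequent 'medium': {R1, R2} → strengths 0.09, 0.91
Aggregate via t-conorm [max(a, b)]: 0.91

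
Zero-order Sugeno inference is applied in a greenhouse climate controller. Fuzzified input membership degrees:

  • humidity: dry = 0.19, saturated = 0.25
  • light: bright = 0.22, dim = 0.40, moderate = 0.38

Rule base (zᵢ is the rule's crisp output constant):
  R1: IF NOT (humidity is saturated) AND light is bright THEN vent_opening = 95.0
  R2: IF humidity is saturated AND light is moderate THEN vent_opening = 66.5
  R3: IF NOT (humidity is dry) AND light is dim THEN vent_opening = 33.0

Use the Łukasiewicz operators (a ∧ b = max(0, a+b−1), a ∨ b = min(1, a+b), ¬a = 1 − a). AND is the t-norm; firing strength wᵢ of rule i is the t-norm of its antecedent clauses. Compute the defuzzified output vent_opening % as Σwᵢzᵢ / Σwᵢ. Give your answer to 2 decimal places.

R1 (z=95.0): ¬saturated=1−0.25=0.75, bright=0.22; AND[max(0, a+b−1)] → w = 0.00
R2 (z=66.5): saturated=0.25, moderate=0.38; AND[max(0, a+b−1)] → w = 0.00
R3 (z=33.0): ¬dry=1−0.19=0.81, dim=0.40; AND[max(0, a+b−1)] → w = 0.21
Weighted average = (0.00·95.0 + 0.00·66.5 + 0.21·33.0) / (0.00 + 0.00 + 0.21)
  = 6.9300 / 0.2100 = 33.00

33.00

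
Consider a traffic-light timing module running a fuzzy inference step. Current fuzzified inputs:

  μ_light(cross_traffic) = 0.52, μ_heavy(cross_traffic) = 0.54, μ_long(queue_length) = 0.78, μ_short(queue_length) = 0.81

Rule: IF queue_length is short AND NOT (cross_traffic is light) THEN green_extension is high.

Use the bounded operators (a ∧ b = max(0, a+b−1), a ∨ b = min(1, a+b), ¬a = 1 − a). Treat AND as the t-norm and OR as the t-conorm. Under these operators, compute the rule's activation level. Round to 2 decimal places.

0.29

firing strength: short=0.81, ¬light=1−0.52=0.48; AND[max(0, a+b−1)] → w = 0.29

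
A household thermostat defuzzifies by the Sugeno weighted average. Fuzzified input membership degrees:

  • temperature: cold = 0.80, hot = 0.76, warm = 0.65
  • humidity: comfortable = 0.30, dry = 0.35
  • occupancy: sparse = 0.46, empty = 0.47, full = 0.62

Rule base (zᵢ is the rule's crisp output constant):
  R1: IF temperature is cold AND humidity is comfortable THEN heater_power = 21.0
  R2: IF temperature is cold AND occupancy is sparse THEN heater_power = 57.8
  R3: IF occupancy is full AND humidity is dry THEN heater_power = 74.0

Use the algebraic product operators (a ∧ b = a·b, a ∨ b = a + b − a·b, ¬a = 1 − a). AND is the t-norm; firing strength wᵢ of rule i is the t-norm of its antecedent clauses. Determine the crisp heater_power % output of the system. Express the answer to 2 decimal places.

51.36

R1 (z=21.0): cold=0.80, comfortable=0.30; AND[a·b] → w = 0.2400
R2 (z=57.8): cold=0.80, sparse=0.46; AND[a·b] → w = 0.3680
R3 (z=74.0): full=0.62, dry=0.35; AND[a·b] → w = 0.2170
Weighted average = (0.2400·21.0 + 0.3680·57.8 + 0.2170·74.0) / (0.2400 + 0.3680 + 0.2170)
  = 42.3684 / 0.8250 = 51.36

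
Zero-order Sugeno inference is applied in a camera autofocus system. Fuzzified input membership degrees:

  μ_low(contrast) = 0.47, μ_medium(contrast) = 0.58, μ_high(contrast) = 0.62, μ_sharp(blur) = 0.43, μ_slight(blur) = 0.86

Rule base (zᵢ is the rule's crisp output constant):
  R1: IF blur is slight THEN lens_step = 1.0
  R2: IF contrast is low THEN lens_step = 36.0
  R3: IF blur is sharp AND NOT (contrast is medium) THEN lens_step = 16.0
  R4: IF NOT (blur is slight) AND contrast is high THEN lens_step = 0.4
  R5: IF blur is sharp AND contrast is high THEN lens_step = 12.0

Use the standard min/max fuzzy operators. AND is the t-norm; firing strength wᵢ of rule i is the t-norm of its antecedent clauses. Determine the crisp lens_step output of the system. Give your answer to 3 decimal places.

12.809

R1 (z=1.0): slight=0.86 → w = 0.86
R2 (z=36.0): low=0.47 → w = 0.47
R3 (z=16.0): sharp=0.43, ¬medium=1−0.58=0.42; AND[min(a, b)] → w = 0.42
R4 (z=0.4): ¬slight=1−0.86=0.14, high=0.62; AND[min(a, b)] → w = 0.14
R5 (z=12.0): sharp=0.43, high=0.62; AND[min(a, b)] → w = 0.43
Weighted average = (0.86·1.0 + 0.47·36.0 + 0.42·16.0 + 0.14·0.4 + 0.43·12.0) / (0.86 + 0.47 + 0.42 + 0.14 + 0.43)
  = 29.7160 / 2.3200 = 12.809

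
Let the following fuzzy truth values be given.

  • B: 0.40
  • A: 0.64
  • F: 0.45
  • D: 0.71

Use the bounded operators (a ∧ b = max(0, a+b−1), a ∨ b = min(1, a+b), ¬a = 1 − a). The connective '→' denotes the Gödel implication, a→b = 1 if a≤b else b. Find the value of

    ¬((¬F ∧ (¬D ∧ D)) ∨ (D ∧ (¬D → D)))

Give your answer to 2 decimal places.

0.29

¬F = 1 − 0.45 = 0.55
¬D = 1 − 0.71 = 0.29
¬D ∧ D = max(0, a+b−1) on (0.29, 0.71) = 0.00
¬F ∧ (¬D ∧ D) = max(0, a+b−1) on (0.55, 0.00) = 0.00
¬D = 1 − 0.71 = 0.29
¬D → D  [Gödel: 1 if a≤b else b] with a=0.29, b=0.71 → 1.00
D ∧ (¬D → D) = max(0, a+b−1) on (0.71, 1.00) = 0.71
(¬F ∧ (¬D ∧ D)) ∨ (D ∧ (¬D → D)) = min(1, a+b) on (0.00, 0.71) = 0.71
¬((¬F ∧ (¬D ∧ D)) ∨ (D ∧ (¬D → D))) = 1 − 0.71 = 0.29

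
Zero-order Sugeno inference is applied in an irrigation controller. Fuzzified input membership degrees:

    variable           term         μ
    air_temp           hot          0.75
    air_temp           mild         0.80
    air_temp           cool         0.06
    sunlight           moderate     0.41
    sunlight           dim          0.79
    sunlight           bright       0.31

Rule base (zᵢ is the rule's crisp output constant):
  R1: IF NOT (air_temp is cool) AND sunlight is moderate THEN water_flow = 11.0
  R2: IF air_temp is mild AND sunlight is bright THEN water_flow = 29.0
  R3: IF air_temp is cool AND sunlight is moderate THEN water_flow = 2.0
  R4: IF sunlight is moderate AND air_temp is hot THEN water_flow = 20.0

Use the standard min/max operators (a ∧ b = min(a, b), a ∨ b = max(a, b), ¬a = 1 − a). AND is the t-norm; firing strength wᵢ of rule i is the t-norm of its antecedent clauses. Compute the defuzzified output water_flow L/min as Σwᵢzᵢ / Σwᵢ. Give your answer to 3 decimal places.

18.336

R1 (z=11.0): ¬cool=1−0.06=0.94, moderate=0.41; AND[min(a, b)] → w = 0.41
R2 (z=29.0): mild=0.80, bright=0.31; AND[min(a, b)] → w = 0.31
R3 (z=2.0): cool=0.06, moderate=0.41; AND[min(a, b)] → w = 0.06
R4 (z=20.0): moderate=0.41, hot=0.75; AND[min(a, b)] → w = 0.41
Weighted average = (0.41·11.0 + 0.31·29.0 + 0.06·2.0 + 0.41·20.0) / (0.41 + 0.31 + 0.06 + 0.41)
  = 21.8200 / 1.1900 = 18.336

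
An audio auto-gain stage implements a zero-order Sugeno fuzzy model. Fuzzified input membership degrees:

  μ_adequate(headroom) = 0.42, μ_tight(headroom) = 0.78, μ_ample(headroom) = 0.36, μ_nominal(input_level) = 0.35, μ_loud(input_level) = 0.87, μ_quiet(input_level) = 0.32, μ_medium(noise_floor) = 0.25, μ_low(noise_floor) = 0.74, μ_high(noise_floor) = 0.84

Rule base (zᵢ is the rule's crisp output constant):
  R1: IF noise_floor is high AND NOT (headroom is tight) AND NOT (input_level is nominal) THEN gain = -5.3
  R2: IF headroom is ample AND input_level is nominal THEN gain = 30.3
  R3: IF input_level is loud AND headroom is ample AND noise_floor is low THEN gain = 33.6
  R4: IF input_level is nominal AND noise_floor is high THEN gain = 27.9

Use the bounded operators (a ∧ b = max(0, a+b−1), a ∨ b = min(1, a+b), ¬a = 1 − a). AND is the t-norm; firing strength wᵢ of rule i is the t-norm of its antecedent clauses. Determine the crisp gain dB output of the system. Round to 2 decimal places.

27.90

R1 (z=-5.3): high=0.84, ¬tight=1−0.78=0.22, ¬nominal=1−0.35=0.65; AND[max(0, a+b−1)] → w = 0.00
R2 (z=30.3): ample=0.36, nominal=0.35; AND[max(0, a+b−1)] → w = 0.00
R3 (z=33.6): loud=0.87, ample=0.36, low=0.74; AND[max(0, a+b−1)] → w = 0.00
R4 (z=27.9): nominal=0.35, high=0.84; AND[max(0, a+b−1)] → w = 0.19
Weighted average = (0.00·-5.3 + 0.00·30.3 + 0.00·33.6 + 0.19·27.9) / (0.00 + 0.00 + 0.00 + 0.19)
  = 5.3010 / 0.1900 = 27.90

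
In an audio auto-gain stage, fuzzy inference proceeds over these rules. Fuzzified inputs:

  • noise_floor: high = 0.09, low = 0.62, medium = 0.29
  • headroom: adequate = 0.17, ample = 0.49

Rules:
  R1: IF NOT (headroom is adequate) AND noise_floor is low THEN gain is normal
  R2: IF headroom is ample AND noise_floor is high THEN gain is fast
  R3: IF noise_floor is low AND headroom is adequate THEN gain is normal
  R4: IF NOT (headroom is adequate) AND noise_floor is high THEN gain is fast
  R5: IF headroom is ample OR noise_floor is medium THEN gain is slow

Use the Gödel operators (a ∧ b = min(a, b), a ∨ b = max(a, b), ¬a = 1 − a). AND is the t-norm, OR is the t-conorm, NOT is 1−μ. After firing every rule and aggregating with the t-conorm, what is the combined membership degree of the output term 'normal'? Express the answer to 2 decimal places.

R1: ¬adequate=1−0.17=0.83, low=0.62; AND[min(a, b)] → w = 0.62
R2: ample=0.49, high=0.09; AND[min(a, b)] → w = 0.09
R3: low=0.62, adequate=0.17; AND[min(a, b)] → w = 0.17
R4: ¬adequate=1−0.17=0.83, high=0.09; AND[min(a, b)] → w = 0.09
R5: ample=0.49, medium=0.29; OR[max(a, b)] → w = 0.49
Rules with consequent 'normal': {R1, R3} → strengths 0.62, 0.17
Aggregate via t-conorm [max(a, b)]: 0.62

0.62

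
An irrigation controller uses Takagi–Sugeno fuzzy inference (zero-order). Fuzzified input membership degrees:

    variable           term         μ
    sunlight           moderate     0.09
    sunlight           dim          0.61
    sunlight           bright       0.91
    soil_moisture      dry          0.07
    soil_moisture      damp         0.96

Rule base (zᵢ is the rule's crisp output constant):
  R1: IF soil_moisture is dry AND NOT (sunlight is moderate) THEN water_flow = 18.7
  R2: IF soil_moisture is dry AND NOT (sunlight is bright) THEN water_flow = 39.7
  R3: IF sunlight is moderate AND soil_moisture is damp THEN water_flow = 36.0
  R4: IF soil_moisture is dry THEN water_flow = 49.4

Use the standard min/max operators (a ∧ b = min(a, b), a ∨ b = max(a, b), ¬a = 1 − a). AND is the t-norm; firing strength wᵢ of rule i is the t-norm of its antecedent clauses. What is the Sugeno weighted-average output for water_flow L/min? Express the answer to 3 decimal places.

R1 (z=18.7): dry=0.07, ¬moderate=1−0.09=0.91; AND[min(a, b)] → w = 0.07
R2 (z=39.7): dry=0.07, ¬bright=1−0.91=0.09; AND[min(a, b)] → w = 0.07
R3 (z=36.0): moderate=0.09, damp=0.96; AND[min(a, b)] → w = 0.09
R4 (z=49.4): dry=0.07 → w = 0.07
Weighted average = (0.07·18.7 + 0.07·39.7 + 0.09·36.0 + 0.07·49.4) / (0.07 + 0.07 + 0.09 + 0.07)
  = 10.7860 / 0.3000 = 35.953

35.953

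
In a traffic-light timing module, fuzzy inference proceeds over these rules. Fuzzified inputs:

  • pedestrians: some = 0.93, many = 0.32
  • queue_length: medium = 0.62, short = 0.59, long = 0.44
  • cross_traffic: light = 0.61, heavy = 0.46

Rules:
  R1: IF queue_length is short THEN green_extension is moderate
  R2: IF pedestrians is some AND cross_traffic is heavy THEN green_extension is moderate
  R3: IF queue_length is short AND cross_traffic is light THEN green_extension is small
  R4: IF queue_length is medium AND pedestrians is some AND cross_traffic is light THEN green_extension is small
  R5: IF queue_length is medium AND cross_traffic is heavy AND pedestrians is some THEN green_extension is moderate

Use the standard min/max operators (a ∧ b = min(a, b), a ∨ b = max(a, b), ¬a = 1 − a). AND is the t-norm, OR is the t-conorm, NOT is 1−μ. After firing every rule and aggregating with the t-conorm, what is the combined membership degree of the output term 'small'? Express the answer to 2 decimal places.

R1: short=0.59 → w = 0.59
R2: some=0.93, heavy=0.46; AND[min(a, b)] → w = 0.46
R3: short=0.59, light=0.61; AND[min(a, b)] → w = 0.59
R4: medium=0.62, some=0.93, light=0.61; AND[min(a, b)] → w = 0.61
R5: medium=0.62, heavy=0.46, some=0.93; AND[min(a, b)] → w = 0.46
Rules with consequent 'small': {R3, R4} → strengths 0.59, 0.61
Aggregate via t-conorm [max(a, b)]: 0.61

0.61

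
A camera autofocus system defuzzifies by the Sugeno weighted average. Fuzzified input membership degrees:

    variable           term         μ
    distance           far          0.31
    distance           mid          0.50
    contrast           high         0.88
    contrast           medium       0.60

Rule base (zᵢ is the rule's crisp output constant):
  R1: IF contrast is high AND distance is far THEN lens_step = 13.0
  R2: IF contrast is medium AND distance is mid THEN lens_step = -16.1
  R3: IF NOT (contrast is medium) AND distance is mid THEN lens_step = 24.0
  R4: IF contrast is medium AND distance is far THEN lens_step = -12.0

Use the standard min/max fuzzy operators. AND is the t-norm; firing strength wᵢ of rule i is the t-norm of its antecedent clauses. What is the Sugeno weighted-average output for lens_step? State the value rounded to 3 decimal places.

1.224

R1 (z=13.0): high=0.88, far=0.31; AND[min(a, b)] → w = 0.31
R2 (z=-16.1): medium=0.60, mid=0.50; AND[min(a, b)] → w = 0.50
R3 (z=24.0): ¬medium=1−0.60=0.40, mid=0.50; AND[min(a, b)] → w = 0.40
R4 (z=-12.0): medium=0.60, far=0.31; AND[min(a, b)] → w = 0.31
Weighted average = (0.31·13.0 + 0.50·-16.1 + 0.40·24.0 + 0.31·-12.0) / (0.31 + 0.50 + 0.40 + 0.31)
  = 1.8600 / 1.5200 = 1.224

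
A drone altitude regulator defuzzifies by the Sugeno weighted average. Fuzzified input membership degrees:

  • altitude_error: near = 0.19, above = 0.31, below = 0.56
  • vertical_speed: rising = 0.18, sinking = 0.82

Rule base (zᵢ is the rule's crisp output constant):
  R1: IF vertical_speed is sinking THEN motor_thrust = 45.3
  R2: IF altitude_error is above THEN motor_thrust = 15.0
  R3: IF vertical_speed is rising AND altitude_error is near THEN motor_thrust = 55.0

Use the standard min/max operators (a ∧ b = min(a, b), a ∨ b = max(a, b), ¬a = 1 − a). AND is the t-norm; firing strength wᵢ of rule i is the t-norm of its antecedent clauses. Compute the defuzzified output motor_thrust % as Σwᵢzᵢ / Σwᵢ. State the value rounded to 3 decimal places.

R1 (z=45.3): sinking=0.82 → w = 0.82
R2 (z=15.0): above=0.31 → w = 0.31
R3 (z=55.0): rising=0.18, near=0.19; AND[min(a, b)] → w = 0.18
Weighted average = (0.82·45.3 + 0.31·15.0 + 0.18·55.0) / (0.82 + 0.31 + 0.18)
  = 51.6960 / 1.3100 = 39.463

39.463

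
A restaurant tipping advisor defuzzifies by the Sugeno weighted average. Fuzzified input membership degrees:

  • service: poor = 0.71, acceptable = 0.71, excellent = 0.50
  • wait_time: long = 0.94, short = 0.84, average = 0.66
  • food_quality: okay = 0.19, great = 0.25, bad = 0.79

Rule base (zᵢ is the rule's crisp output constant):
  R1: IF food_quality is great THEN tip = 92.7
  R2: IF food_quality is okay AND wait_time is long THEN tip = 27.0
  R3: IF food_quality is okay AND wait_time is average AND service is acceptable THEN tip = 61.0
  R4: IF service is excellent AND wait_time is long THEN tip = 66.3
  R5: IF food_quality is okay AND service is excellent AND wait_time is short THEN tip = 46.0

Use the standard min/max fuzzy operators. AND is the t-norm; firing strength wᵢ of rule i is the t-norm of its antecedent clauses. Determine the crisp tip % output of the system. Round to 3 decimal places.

61.958

R1 (z=92.7): great=0.25 → w = 0.25
R2 (z=27.0): okay=0.19, long=0.94; AND[min(a, b)] → w = 0.19
R3 (z=61.0): okay=0.19, average=0.66, acceptable=0.71; AND[min(a, b)] → w = 0.19
R4 (z=66.3): excellent=0.50, long=0.94; AND[min(a, b)] → w = 0.50
R5 (z=46.0): okay=0.19, excellent=0.50, short=0.84; AND[min(a, b)] → w = 0.19
Weighted average = (0.25·92.7 + 0.19·27.0 + 0.19·61.0 + 0.50·66.3 + 0.19·46.0) / (0.25 + 0.19 + 0.19 + 0.50 + 0.19)
  = 81.7850 / 1.3200 = 61.958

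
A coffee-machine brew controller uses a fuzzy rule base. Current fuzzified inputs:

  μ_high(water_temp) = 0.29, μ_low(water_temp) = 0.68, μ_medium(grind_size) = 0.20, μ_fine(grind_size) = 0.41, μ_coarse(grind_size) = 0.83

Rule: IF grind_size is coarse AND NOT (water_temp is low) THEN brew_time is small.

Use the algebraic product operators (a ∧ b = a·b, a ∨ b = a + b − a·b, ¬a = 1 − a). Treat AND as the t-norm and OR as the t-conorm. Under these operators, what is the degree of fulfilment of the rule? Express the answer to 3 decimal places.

0.266

firing strength: coarse=0.83, ¬low=1−0.68=0.32; AND[a·b] → w = 0.2656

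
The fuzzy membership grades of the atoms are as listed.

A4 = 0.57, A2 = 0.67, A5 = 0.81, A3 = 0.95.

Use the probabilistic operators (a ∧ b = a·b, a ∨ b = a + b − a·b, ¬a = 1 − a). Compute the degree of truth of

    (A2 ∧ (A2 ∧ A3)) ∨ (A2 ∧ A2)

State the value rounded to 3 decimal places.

0.684

A2 ∧ A3 = a·b on (0.6700, 0.9500) = 0.6365
A2 ∧ (A2 ∧ A3) = a·b on (0.6700, 0.6365) = 0.4265
A2 ∧ A2 = a·b on (0.6700, 0.6700) = 0.4489
(A2 ∧ (A2 ∧ A3)) ∨ (A2 ∧ A2) = a + b − a·b on (0.4265, 0.4489) = 0.6839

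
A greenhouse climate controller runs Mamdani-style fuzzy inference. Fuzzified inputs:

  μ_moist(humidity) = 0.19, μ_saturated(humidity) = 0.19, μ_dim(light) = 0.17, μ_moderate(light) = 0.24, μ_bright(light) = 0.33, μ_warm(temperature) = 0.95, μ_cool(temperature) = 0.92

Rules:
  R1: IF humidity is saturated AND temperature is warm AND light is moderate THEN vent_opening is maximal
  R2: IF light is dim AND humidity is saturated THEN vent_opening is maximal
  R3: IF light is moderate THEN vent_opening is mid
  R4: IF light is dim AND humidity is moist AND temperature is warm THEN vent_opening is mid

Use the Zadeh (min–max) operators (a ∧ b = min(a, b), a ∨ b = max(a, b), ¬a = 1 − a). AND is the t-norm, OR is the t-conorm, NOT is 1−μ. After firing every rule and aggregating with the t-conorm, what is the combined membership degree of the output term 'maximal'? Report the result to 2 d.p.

R1: saturated=0.19, warm=0.95, moderate=0.24; AND[min(a, b)] → w = 0.19
R2: dim=0.17, saturated=0.19; AND[min(a, b)] → w = 0.17
R3: moderate=0.24 → w = 0.24
R4: dim=0.17, moist=0.19, warm=0.95; AND[min(a, b)] → w = 0.17
Rules with consequent 'maximal': {R1, R2} → strengths 0.19, 0.17
Aggregate via t-conorm [max(a, b)]: 0.19

0.19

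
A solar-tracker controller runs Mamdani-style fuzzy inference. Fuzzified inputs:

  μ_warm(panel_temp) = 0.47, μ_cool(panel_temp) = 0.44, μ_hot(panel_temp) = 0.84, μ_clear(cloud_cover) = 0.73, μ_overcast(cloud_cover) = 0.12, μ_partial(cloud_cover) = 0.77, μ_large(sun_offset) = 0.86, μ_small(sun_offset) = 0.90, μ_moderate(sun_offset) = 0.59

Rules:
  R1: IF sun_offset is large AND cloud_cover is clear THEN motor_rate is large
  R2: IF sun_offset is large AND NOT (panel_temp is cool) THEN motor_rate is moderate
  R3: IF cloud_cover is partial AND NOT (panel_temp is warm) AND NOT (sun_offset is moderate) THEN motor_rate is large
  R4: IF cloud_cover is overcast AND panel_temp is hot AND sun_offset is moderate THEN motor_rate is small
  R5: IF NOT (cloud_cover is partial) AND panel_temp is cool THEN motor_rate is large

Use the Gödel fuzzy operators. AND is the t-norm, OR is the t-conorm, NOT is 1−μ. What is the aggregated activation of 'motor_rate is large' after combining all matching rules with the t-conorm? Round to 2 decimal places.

R1: large=0.86, clear=0.73; AND[min(a, b)] → w = 0.73
R2: large=0.86, ¬cool=1−0.44=0.56; AND[min(a, b)] → w = 0.56
R3: partial=0.77, ¬warm=1−0.47=0.53, ¬moderate=1−0.59=0.41; AND[min(a, b)] → w = 0.41
R4: overcast=0.12, hot=0.84, moderate=0.59; AND[min(a, b)] → w = 0.12
R5: ¬partial=1−0.77=0.23, cool=0.44; AND[min(a, b)] → w = 0.23
Rules with consequent 'large': {R1, R3, R5} → strengths 0.73, 0.41, 0.23
Aggregate via t-conorm [max(a, b)]: 0.73

0.73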